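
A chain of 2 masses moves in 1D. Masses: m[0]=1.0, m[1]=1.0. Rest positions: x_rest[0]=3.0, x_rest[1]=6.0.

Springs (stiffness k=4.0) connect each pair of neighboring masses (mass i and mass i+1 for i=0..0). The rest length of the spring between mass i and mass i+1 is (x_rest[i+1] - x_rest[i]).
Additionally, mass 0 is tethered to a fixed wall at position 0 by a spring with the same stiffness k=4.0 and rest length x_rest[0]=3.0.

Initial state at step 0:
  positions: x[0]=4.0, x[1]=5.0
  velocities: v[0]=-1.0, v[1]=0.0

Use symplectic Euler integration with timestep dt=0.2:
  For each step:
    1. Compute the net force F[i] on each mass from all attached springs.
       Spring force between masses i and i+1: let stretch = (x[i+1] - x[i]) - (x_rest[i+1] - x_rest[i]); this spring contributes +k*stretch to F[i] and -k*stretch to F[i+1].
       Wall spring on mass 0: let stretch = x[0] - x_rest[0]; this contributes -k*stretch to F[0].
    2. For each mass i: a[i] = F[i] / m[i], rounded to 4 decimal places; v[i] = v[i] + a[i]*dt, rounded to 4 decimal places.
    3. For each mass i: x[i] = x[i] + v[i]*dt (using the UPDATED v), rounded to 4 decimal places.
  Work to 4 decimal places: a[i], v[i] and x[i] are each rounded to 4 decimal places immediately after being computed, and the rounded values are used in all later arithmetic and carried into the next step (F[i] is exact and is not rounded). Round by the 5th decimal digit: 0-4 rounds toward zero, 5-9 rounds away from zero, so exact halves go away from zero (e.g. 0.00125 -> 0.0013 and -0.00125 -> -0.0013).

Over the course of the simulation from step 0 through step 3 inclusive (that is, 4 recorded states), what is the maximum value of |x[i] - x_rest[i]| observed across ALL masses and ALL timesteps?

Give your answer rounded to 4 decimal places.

Step 0: x=[4.0000 5.0000] v=[-1.0000 0.0000]
Step 1: x=[3.3200 5.3200] v=[-3.4000 1.6000]
Step 2: x=[2.4288 5.8000] v=[-4.4560 2.4000]
Step 3: x=[1.6884 6.2206] v=[-3.7021 2.1030]
Max displacement = 1.3116

Answer: 1.3116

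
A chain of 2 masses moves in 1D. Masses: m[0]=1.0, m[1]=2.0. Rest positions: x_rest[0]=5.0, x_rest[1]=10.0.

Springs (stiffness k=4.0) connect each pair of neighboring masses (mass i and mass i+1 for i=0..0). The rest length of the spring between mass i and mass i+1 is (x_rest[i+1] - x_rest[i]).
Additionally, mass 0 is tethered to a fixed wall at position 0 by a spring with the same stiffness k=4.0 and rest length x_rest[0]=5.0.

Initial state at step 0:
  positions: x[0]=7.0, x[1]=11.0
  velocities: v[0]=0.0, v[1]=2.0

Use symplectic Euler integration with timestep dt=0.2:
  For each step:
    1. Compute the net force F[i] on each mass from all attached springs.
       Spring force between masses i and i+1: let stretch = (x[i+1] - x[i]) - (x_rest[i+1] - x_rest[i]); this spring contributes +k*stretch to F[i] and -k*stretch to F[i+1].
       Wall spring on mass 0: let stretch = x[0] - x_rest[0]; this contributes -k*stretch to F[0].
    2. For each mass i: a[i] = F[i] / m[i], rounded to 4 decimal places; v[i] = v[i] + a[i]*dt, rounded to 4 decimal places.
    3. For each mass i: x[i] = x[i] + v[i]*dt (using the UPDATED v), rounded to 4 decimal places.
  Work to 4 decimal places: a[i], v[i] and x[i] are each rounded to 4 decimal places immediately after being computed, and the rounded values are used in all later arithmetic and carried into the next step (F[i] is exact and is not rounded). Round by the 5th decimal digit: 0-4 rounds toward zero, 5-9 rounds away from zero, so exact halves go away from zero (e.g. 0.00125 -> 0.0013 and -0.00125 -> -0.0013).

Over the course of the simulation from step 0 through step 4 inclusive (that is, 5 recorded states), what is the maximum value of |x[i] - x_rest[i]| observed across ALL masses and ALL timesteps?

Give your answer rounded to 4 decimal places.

Step 0: x=[7.0000 11.0000] v=[0.0000 2.0000]
Step 1: x=[6.5200 11.4800] v=[-2.4000 2.4000]
Step 2: x=[5.7904 11.9632] v=[-3.6480 2.4160]
Step 3: x=[5.1220 12.3526] v=[-3.3421 1.9469]
Step 4: x=[4.7910 12.5635] v=[-1.6552 1.0547]
Max displacement = 2.5635

Answer: 2.5635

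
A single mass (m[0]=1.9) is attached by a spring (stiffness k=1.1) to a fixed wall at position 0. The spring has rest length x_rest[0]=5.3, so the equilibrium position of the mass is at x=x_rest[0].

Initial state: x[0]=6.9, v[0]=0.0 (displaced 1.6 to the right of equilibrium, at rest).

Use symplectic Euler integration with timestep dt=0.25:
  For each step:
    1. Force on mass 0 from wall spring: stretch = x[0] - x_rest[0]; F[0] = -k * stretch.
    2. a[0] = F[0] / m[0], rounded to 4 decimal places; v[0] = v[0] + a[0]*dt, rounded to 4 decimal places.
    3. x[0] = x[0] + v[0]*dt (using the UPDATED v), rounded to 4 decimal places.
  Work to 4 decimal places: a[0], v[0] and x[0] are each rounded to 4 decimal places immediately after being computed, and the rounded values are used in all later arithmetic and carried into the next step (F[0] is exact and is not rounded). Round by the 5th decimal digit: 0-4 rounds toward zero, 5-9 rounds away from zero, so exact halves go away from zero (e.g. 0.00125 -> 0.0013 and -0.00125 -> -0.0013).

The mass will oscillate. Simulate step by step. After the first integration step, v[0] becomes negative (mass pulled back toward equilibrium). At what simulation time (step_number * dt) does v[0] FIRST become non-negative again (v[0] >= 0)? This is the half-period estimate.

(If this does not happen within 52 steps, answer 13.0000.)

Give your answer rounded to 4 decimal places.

Step 0: x=[6.9000] v=[0.0000]
Step 1: x=[6.8421] v=[-0.2316]
Step 2: x=[6.7284] v=[-0.4548]
Step 3: x=[6.5630] v=[-0.6616]
Step 4: x=[6.3519] v=[-0.8444]
Step 5: x=[6.1027] v=[-0.9967]
Step 6: x=[5.8245] v=[-1.1129]
Step 7: x=[5.5273] v=[-1.1888]
Step 8: x=[5.2219] v=[-1.2217]
Step 9: x=[4.9193] v=[-1.2104]
Step 10: x=[4.6305] v=[-1.1553]
Step 11: x=[4.3659] v=[-1.0584]
Step 12: x=[4.1351] v=[-0.9232]
Step 13: x=[3.9465] v=[-0.7546]
Step 14: x=[3.8068] v=[-0.5587]
Step 15: x=[3.7212] v=[-0.3426]
Step 16: x=[3.6927] v=[-0.1141]
Step 17: x=[3.7223] v=[0.1185]
First v>=0 after going negative at step 17, time=4.2500

Answer: 4.2500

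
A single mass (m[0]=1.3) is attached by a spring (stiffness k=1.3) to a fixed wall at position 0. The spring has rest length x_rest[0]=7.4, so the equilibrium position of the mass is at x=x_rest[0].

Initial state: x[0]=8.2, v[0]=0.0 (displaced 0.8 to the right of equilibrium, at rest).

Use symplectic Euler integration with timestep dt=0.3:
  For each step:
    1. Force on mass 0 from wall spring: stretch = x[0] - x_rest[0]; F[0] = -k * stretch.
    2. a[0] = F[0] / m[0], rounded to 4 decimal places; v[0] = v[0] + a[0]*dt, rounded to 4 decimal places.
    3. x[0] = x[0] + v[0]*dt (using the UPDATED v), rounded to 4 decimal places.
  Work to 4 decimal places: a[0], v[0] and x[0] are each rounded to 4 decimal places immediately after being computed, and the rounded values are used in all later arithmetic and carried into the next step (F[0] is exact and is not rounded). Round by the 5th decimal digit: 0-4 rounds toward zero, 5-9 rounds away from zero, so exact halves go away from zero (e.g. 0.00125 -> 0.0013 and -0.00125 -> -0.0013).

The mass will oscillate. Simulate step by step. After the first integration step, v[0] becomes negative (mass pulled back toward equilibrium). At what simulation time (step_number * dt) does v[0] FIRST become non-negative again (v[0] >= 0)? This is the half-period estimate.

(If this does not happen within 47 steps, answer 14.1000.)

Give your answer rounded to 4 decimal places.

Step 0: x=[8.2000] v=[0.0000]
Step 1: x=[8.1280] v=[-0.2400]
Step 2: x=[7.9905] v=[-0.4584]
Step 3: x=[7.7998] v=[-0.6356]
Step 4: x=[7.5732] v=[-0.7555]
Step 5: x=[7.3310] v=[-0.8075]
Step 6: x=[7.0950] v=[-0.7868]
Step 7: x=[6.8864] v=[-0.6953]
Step 8: x=[6.7240] v=[-0.5412]
Step 9: x=[6.6225] v=[-0.3384]
Step 10: x=[6.5909] v=[-0.1052]
Step 11: x=[6.6322] v=[0.1375]
First v>=0 after going negative at step 11, time=3.3000

Answer: 3.3000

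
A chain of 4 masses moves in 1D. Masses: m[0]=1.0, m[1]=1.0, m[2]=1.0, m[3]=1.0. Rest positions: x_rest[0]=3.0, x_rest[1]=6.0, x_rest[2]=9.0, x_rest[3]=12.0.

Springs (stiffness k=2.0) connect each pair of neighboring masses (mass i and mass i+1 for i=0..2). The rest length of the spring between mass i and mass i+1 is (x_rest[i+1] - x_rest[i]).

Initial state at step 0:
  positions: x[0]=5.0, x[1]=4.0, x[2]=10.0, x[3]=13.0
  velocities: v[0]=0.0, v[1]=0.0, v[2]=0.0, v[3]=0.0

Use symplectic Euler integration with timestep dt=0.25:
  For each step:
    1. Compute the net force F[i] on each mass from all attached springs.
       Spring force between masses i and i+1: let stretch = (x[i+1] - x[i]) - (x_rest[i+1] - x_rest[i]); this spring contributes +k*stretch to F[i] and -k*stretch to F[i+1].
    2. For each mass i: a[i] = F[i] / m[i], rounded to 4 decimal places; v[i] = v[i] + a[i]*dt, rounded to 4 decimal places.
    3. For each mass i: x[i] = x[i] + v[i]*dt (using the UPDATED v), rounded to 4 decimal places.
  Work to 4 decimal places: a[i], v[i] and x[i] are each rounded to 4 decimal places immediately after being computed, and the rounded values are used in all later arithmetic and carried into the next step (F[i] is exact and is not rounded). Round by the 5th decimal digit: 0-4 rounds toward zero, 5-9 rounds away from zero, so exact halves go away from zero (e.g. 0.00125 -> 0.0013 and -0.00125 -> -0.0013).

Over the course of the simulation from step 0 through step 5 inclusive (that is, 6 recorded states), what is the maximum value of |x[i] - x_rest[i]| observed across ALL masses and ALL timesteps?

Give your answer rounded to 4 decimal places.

Step 0: x=[5.0000 4.0000 10.0000 13.0000] v=[0.0000 0.0000 0.0000 0.0000]
Step 1: x=[4.5000 4.8750 9.6250 13.0000] v=[-2.0000 3.5000 -1.5000 0.0000]
Step 2: x=[3.6719 6.2969 9.0781 12.9531] v=[-3.3125 5.6875 -2.1875 -0.1875]
Step 3: x=[2.7969 7.7383 8.6680 12.7969] v=[-3.5000 5.7656 -1.6406 -0.6250]
Step 4: x=[2.1646 8.6783 8.6578 12.4995] v=[-2.5293 3.7598 -0.0410 -1.1895]
Step 5: x=[1.9715 8.8015 9.1303 12.0969] v=[-0.7725 0.4927 1.8901 -1.6104]
Max displacement = 2.8015

Answer: 2.8015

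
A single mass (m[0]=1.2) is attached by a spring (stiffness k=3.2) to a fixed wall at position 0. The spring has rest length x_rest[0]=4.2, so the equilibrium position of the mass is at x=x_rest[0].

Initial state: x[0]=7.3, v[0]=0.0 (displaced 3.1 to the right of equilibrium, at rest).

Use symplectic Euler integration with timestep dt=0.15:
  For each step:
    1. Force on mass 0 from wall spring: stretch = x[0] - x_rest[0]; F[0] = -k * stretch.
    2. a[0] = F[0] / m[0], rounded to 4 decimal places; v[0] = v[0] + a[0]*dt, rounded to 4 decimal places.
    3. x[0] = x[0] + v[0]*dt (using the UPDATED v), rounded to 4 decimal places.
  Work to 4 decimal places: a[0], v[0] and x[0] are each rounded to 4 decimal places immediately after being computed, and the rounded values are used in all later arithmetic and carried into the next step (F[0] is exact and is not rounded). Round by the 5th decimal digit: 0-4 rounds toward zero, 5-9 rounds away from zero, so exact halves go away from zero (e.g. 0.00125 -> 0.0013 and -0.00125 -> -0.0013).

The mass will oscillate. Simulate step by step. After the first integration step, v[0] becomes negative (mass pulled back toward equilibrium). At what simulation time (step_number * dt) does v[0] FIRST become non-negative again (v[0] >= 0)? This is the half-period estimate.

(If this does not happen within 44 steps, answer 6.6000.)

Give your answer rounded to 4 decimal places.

Step 0: x=[7.3000] v=[0.0000]
Step 1: x=[7.1140] v=[-1.2400]
Step 2: x=[6.7532] v=[-2.4056]
Step 3: x=[6.2392] v=[-3.4269]
Step 4: x=[5.6028] v=[-4.2426]
Step 5: x=[4.8822] v=[-4.8037]
Step 6: x=[4.1207] v=[-5.0766]
Step 7: x=[3.3640] v=[-5.0449]
Step 8: x=[2.6574] v=[-4.7105]
Step 9: x=[2.0434] v=[-4.0935]
Step 10: x=[1.5588] v=[-3.2309]
Step 11: x=[1.2326] v=[-2.1744]
Step 12: x=[1.0845] v=[-0.9874]
Step 13: x=[1.1233] v=[0.2588]
First v>=0 after going negative at step 13, time=1.9500

Answer: 1.9500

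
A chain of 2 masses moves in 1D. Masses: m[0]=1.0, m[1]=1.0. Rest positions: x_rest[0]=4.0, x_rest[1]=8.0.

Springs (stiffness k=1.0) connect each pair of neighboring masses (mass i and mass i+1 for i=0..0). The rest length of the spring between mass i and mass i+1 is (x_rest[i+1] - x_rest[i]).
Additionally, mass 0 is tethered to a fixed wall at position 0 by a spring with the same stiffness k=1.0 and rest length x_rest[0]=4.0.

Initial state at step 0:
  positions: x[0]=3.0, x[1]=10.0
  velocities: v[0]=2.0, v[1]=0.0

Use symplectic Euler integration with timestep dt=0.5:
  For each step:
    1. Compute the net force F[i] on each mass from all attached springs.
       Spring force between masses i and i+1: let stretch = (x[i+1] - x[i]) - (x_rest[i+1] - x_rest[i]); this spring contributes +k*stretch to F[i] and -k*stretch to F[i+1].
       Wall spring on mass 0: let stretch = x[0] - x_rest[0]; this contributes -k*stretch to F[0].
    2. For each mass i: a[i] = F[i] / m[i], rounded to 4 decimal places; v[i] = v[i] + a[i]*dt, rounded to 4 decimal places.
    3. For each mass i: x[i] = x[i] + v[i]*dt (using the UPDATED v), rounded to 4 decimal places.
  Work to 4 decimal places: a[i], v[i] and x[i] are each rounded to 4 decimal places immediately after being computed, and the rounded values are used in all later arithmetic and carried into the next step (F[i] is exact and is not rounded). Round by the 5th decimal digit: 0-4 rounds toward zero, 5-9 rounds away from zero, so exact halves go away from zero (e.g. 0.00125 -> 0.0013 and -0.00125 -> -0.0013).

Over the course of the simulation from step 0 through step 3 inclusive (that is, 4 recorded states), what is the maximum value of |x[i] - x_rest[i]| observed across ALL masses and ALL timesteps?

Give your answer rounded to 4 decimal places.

Step 0: x=[3.0000 10.0000] v=[2.0000 0.0000]
Step 1: x=[5.0000 9.2500] v=[4.0000 -1.5000]
Step 2: x=[6.8125 8.4375] v=[3.6250 -1.6250]
Step 3: x=[7.3282 8.2188] v=[1.0313 -0.4375]
Max displacement = 3.3282

Answer: 3.3282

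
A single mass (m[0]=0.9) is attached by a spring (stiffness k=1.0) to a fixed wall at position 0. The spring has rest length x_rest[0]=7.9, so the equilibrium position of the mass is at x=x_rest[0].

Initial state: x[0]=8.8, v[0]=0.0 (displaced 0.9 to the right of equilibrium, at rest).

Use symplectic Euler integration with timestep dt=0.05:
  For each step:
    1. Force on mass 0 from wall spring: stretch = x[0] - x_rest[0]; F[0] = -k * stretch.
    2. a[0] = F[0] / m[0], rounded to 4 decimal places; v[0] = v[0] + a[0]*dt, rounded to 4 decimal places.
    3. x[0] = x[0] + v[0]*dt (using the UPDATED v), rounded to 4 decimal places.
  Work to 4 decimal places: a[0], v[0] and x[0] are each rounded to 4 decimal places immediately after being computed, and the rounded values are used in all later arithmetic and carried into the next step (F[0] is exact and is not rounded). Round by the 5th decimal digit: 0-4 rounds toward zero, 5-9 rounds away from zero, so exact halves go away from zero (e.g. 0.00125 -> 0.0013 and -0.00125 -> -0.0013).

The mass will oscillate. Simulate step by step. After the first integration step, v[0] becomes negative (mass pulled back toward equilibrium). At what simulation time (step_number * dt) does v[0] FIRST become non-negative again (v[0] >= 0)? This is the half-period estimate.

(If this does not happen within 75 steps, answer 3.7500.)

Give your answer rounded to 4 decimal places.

Step 0: x=[8.8000] v=[0.0000]
Step 1: x=[8.7975] v=[-0.0500]
Step 2: x=[8.7925] v=[-0.0999]
Step 3: x=[8.7850] v=[-0.1495]
Step 4: x=[8.7751] v=[-0.1987]
Step 5: x=[8.7627] v=[-0.2473]
Step 6: x=[8.7479] v=[-0.2952]
Step 7: x=[8.7308] v=[-0.3423]
Step 8: x=[8.7114] v=[-0.3885]
Step 9: x=[8.6897] v=[-0.4336]
Step 10: x=[8.6658] v=[-0.4775]
Step 11: x=[8.6398] v=[-0.5200]
Step 12: x=[8.6117] v=[-0.5611]
Step 13: x=[8.5817] v=[-0.6006]
Step 14: x=[8.5498] v=[-0.6385]
Step 15: x=[8.5161] v=[-0.6746]
Step 16: x=[8.4807] v=[-0.7088]
Step 17: x=[8.4436] v=[-0.7411]
Step 18: x=[8.4050] v=[-0.7713]
Step 19: x=[8.3650] v=[-0.7994]
Step 20: x=[8.3237] v=[-0.8252]
Step 21: x=[8.2813] v=[-0.8487]
Step 22: x=[8.2378] v=[-0.8699]
Step 23: x=[8.1934] v=[-0.8887]
Step 24: x=[8.1482] v=[-0.9050]
Step 25: x=[8.1023] v=[-0.9188]
Step 26: x=[8.0558] v=[-0.9300]
Step 27: x=[8.0089] v=[-0.9387]
Step 28: x=[7.9617] v=[-0.9448]
Step 29: x=[7.9143] v=[-0.9482]
Step 30: x=[7.8669] v=[-0.9490]
Step 31: x=[7.8195] v=[-0.9472]
Step 32: x=[7.7724] v=[-0.9427]
Step 33: x=[7.7256] v=[-0.9356]
Step 34: x=[7.6793] v=[-0.9259]
Step 35: x=[7.6336] v=[-0.9136]
Step 36: x=[7.5887] v=[-0.8988]
Step 37: x=[7.5446] v=[-0.8815]
Step 38: x=[7.5015] v=[-0.8618]
Step 39: x=[7.4595] v=[-0.8397]
Step 40: x=[7.4187] v=[-0.8152]
Step 41: x=[7.3793] v=[-0.7885]
Step 42: x=[7.3413] v=[-0.7596]
Step 43: x=[7.3049] v=[-0.7286]
Step 44: x=[7.2701] v=[-0.6955]
Step 45: x=[7.2371] v=[-0.6605]
Step 46: x=[7.2059] v=[-0.6237]
Step 47: x=[7.1766] v=[-0.5851]
Step 48: x=[7.1494] v=[-0.5449]
Step 49: x=[7.1242] v=[-0.5032]
Step 50: x=[7.1012] v=[-0.4601]
Step 51: x=[7.0804] v=[-0.4157]
Step 52: x=[7.0619] v=[-0.3702]
Step 53: x=[7.0457] v=[-0.3236]
Step 54: x=[7.0319] v=[-0.2761]
Step 55: x=[7.0205] v=[-0.2279]
Step 56: x=[7.0116] v=[-0.1790]
Step 57: x=[7.0051] v=[-0.1296]
Step 58: x=[7.0011] v=[-0.0799]
Step 59: x=[6.9996] v=[-0.0300]
Step 60: x=[7.0006] v=[0.0200]
First v>=0 after going negative at step 60, time=3.0000

Answer: 3.0000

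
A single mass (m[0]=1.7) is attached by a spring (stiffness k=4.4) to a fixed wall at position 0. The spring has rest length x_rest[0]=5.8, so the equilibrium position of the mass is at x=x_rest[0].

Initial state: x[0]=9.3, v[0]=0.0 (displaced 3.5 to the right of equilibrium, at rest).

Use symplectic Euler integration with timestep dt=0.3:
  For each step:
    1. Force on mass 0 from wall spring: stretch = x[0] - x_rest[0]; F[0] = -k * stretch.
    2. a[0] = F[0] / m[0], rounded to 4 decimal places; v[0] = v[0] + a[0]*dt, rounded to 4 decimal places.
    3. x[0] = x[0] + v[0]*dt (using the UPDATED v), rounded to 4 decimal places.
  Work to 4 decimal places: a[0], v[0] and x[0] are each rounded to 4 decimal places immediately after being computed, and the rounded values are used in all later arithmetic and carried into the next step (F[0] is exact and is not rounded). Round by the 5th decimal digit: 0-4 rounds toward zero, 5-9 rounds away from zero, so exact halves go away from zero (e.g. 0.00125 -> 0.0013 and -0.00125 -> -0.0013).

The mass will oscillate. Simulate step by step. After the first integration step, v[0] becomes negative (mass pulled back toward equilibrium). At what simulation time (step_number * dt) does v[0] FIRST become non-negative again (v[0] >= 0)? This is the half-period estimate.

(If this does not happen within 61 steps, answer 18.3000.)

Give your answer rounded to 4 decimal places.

Answer: 2.1000

Derivation:
Step 0: x=[9.3000] v=[0.0000]
Step 1: x=[8.4847] v=[-2.7176]
Step 2: x=[7.0440] v=[-4.8022]
Step 3: x=[5.3136] v=[-5.7681]
Step 4: x=[3.6965] v=[-5.3904]
Step 5: x=[2.5694] v=[-3.7571]
Step 6: x=[2.1948] v=[-1.2486]
Step 7: x=[2.6600] v=[1.5507]
First v>=0 after going negative at step 7, time=2.1000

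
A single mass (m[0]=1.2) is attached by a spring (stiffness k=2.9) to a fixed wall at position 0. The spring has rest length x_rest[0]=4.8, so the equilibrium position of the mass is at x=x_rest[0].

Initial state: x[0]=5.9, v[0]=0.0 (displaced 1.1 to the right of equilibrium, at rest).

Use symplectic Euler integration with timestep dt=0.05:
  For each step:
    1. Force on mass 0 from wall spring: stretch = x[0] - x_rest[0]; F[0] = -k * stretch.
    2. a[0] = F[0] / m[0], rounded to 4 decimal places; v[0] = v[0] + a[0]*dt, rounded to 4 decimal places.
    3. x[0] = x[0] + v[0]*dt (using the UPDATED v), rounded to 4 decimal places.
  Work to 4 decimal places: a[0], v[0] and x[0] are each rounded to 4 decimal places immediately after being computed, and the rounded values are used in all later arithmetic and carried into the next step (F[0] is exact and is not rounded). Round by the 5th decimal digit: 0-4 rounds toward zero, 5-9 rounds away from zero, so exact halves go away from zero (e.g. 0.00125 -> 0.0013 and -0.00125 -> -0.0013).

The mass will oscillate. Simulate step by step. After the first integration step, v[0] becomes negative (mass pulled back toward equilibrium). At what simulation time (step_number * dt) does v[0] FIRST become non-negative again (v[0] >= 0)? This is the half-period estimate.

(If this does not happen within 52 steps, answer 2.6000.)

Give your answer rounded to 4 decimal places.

Answer: 2.0500

Derivation:
Step 0: x=[5.9000] v=[0.0000]
Step 1: x=[5.8934] v=[-0.1329]
Step 2: x=[5.8802] v=[-0.2650]
Step 3: x=[5.8604] v=[-0.3955]
Step 4: x=[5.8342] v=[-0.5236]
Step 5: x=[5.8018] v=[-0.6486]
Step 6: x=[5.7633] v=[-0.7697]
Step 7: x=[5.7190] v=[-0.8861]
Step 8: x=[5.6691] v=[-0.9971]
Step 9: x=[5.6140] v=[-1.1021]
Step 10: x=[5.5540] v=[-1.2005]
Step 11: x=[5.4894] v=[-1.2916]
Step 12: x=[5.4207] v=[-1.3749]
Step 13: x=[5.3482] v=[-1.4499]
Step 14: x=[5.2724] v=[-1.5161]
Step 15: x=[5.1937] v=[-1.5732]
Step 16: x=[5.1127] v=[-1.6208]
Step 17: x=[5.0298] v=[-1.6586]
Step 18: x=[4.9455] v=[-1.6864]
Step 19: x=[4.8603] v=[-1.7040]
Step 20: x=[4.7747] v=[-1.7113]
Step 21: x=[4.6893] v=[-1.7082]
Step 22: x=[4.6046] v=[-1.6948]
Step 23: x=[4.5210] v=[-1.6712]
Step 24: x=[4.4391] v=[-1.6375]
Step 25: x=[4.3594] v=[-1.5939]
Step 26: x=[4.2824] v=[-1.5407]
Step 27: x=[4.2085] v=[-1.4782]
Step 28: x=[4.1382] v=[-1.4067]
Step 29: x=[4.0719] v=[-1.3267]
Step 30: x=[4.0100] v=[-1.2387]
Step 31: x=[3.9528] v=[-1.1432]
Step 32: x=[3.9008] v=[-1.0408]
Step 33: x=[3.8542] v=[-0.9321]
Step 34: x=[3.8133] v=[-0.8178]
Step 35: x=[3.7784] v=[-0.6986]
Step 36: x=[3.7496] v=[-0.5752]
Step 37: x=[3.7272] v=[-0.4483]
Step 38: x=[3.7113] v=[-0.3187]
Step 39: x=[3.7019] v=[-0.1872]
Step 40: x=[3.6992] v=[-0.0545]
Step 41: x=[3.7031] v=[0.0785]
First v>=0 after going negative at step 41, time=2.0500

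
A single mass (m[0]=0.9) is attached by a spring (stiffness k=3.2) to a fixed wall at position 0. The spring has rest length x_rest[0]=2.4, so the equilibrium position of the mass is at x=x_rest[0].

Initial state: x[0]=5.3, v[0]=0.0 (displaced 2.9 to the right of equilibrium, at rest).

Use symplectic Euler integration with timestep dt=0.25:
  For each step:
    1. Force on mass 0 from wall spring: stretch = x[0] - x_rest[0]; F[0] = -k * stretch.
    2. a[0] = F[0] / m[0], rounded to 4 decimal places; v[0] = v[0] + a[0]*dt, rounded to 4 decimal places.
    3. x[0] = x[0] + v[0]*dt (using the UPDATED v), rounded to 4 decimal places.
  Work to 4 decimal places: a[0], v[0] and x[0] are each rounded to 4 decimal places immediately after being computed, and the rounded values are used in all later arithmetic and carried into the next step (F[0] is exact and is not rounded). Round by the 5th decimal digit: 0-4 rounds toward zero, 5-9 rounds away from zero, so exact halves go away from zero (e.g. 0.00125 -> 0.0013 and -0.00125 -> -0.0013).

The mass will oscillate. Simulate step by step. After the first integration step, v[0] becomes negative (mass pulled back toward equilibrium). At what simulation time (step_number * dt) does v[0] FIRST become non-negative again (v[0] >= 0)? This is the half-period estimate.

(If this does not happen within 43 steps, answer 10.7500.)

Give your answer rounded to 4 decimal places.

Step 0: x=[5.3000] v=[0.0000]
Step 1: x=[4.6556] v=[-2.5778]
Step 2: x=[3.5099] v=[-4.5828]
Step 3: x=[2.1176] v=[-5.5694]
Step 4: x=[0.7880] v=[-5.3184]
Step 5: x=[-0.1834] v=[-3.8855]
Step 6: x=[-0.5807] v=[-1.5892]
Step 7: x=[-0.3156] v=[1.0603]
First v>=0 after going negative at step 7, time=1.7500

Answer: 1.7500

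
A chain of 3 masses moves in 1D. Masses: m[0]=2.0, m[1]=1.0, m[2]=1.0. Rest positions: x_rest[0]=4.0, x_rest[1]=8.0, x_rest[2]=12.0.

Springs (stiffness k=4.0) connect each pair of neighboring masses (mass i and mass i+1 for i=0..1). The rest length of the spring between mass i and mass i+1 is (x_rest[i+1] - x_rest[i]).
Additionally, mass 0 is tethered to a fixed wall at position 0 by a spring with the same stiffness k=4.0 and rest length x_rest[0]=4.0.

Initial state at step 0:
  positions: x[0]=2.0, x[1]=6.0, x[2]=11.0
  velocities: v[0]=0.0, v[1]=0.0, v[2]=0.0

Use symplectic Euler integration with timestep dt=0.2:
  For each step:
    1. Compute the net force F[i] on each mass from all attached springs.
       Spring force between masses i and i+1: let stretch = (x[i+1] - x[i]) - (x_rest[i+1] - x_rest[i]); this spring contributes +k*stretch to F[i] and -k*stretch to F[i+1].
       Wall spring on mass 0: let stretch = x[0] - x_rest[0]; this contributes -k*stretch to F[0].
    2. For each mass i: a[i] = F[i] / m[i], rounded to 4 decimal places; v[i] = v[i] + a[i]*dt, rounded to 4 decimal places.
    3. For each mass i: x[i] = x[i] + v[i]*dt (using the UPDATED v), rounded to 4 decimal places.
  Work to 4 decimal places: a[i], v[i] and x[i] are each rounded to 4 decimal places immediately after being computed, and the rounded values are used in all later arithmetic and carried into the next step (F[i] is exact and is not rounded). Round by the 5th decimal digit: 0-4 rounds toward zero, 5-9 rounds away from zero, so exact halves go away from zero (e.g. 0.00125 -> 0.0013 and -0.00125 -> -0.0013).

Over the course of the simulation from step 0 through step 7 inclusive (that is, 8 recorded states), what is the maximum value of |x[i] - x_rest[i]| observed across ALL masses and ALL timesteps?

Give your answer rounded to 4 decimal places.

Step 0: x=[2.0000 6.0000 11.0000] v=[0.0000 0.0000 0.0000]
Step 1: x=[2.1600 6.1600 10.8400] v=[0.8000 0.8000 -0.8000]
Step 2: x=[2.4672 6.4288 10.5712] v=[1.5360 1.3440 -1.3440]
Step 3: x=[2.8940 6.7265 10.2796] v=[2.1338 1.4886 -1.4579]
Step 4: x=[3.3958 6.9795 10.0595] v=[2.5092 1.2651 -1.1004]
Step 5: x=[3.9127 7.1519 9.9866] v=[2.5844 0.8621 -0.3644]
Step 6: x=[4.3757 7.2596 10.1002] v=[2.3150 0.5385 0.5678]
Step 7: x=[4.7194 7.3604 10.3993] v=[1.7183 0.5039 1.4953]
Max displacement = 2.0134

Answer: 2.0134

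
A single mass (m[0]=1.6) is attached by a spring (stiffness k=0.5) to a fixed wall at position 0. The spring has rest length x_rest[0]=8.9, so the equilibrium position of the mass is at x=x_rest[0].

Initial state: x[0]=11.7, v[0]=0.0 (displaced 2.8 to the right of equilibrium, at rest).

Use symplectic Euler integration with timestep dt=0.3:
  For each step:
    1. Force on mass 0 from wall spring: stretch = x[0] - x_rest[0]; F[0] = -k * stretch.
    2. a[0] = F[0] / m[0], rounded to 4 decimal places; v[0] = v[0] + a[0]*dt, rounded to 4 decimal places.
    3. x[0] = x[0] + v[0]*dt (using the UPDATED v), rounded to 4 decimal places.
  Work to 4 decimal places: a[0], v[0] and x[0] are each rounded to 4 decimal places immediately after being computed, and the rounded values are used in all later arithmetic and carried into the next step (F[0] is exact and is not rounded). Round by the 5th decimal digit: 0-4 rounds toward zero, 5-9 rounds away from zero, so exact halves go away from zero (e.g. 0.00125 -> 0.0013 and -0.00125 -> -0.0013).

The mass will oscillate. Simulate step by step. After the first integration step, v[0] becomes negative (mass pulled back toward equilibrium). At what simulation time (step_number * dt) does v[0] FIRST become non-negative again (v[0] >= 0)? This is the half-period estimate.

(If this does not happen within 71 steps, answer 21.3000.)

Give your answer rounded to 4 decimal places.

Step 0: x=[11.7000] v=[0.0000]
Step 1: x=[11.6213] v=[-0.2625]
Step 2: x=[11.4660] v=[-0.5176]
Step 3: x=[11.2385] v=[-0.7582]
Step 4: x=[10.9453] v=[-0.9774]
Step 5: x=[10.5945] v=[-1.1692]
Step 6: x=[10.1961] v=[-1.3281]
Step 7: x=[9.7612] v=[-1.4496]
Step 8: x=[9.3021] v=[-1.5303]
Step 9: x=[8.8317] v=[-1.5680]
Step 10: x=[8.3632] v=[-1.5616]
Step 11: x=[7.9098] v=[-1.5113]
Step 12: x=[7.4843] v=[-1.4185]
Step 13: x=[7.0986] v=[-1.2858]
Step 14: x=[6.7635] v=[-1.1169]
Step 15: x=[6.4885] v=[-0.9166]
Step 16: x=[6.2814] v=[-0.6905]
Step 17: x=[6.1479] v=[-0.4450]
Step 18: x=[6.0918] v=[-0.1870]
Step 19: x=[6.1147] v=[0.0763]
First v>=0 after going negative at step 19, time=5.7000

Answer: 5.7000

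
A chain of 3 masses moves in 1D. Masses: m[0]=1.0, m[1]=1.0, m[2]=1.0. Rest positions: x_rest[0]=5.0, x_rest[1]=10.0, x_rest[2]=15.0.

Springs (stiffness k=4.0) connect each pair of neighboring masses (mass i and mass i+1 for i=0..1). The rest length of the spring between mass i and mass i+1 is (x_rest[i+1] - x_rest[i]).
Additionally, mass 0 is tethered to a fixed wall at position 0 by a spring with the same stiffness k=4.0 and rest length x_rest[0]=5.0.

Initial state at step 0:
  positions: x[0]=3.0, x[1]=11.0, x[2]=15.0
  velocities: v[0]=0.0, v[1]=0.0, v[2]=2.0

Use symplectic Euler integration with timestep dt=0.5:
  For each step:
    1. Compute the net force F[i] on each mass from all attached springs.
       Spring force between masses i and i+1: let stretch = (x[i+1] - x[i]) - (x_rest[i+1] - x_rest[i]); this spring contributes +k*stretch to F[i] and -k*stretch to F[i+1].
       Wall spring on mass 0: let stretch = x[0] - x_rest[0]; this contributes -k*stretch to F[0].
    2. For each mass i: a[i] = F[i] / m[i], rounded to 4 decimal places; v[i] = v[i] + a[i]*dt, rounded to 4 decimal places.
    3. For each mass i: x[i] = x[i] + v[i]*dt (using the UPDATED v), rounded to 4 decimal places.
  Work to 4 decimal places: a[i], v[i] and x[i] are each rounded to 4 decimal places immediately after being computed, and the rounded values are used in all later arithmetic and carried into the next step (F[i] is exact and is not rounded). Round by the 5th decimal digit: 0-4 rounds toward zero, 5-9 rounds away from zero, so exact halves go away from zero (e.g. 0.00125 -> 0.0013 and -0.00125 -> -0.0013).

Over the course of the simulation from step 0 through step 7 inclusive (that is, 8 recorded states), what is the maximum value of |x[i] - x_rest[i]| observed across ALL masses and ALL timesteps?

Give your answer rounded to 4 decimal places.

Step 0: x=[3.0000 11.0000 15.0000] v=[0.0000 0.0000 2.0000]
Step 1: x=[8.0000 7.0000 17.0000] v=[10.0000 -8.0000 4.0000]
Step 2: x=[4.0000 14.0000 14.0000] v=[-8.0000 14.0000 -6.0000]
Step 3: x=[6.0000 11.0000 16.0000] v=[4.0000 -6.0000 4.0000]
Step 4: x=[7.0000 8.0000 18.0000] v=[2.0000 -6.0000 4.0000]
Step 5: x=[2.0000 14.0000 15.0000] v=[-10.0000 12.0000 -6.0000]
Step 6: x=[7.0000 9.0000 16.0000] v=[10.0000 -10.0000 2.0000]
Step 7: x=[7.0000 9.0000 15.0000] v=[0.0000 0.0000 -2.0000]
Max displacement = 4.0000

Answer: 4.0000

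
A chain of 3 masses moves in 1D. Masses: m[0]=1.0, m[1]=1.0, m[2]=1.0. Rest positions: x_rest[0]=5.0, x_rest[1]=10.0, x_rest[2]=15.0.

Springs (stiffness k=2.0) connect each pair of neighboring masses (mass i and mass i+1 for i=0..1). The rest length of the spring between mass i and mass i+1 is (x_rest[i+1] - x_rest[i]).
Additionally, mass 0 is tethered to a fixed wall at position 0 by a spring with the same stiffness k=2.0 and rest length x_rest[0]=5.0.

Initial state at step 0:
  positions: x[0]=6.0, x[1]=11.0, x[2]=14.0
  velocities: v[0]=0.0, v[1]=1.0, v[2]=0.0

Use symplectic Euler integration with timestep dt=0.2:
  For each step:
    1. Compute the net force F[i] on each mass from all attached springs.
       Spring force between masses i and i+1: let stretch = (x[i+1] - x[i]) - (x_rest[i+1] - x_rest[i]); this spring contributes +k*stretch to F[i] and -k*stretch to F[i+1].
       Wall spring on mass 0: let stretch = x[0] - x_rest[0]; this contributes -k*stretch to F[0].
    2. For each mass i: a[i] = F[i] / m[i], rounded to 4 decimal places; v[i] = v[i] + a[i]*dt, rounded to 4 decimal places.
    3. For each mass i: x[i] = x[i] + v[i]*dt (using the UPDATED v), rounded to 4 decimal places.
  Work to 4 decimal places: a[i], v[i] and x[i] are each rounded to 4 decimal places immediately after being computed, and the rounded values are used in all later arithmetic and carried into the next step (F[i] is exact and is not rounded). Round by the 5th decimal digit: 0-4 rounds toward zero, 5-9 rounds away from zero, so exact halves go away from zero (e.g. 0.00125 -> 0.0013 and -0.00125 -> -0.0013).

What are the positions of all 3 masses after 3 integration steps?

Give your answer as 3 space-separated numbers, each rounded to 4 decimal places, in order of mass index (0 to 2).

Step 0: x=[6.0000 11.0000 14.0000] v=[0.0000 1.0000 0.0000]
Step 1: x=[5.9200 11.0400 14.1600] v=[-0.4000 0.2000 0.8000]
Step 2: x=[5.7760 10.9200 14.4704] v=[-0.7200 -0.6000 1.5520]
Step 3: x=[5.5814 10.6725 14.8968] v=[-0.9728 -1.2374 2.1318]

Answer: 5.5814 10.6725 14.8968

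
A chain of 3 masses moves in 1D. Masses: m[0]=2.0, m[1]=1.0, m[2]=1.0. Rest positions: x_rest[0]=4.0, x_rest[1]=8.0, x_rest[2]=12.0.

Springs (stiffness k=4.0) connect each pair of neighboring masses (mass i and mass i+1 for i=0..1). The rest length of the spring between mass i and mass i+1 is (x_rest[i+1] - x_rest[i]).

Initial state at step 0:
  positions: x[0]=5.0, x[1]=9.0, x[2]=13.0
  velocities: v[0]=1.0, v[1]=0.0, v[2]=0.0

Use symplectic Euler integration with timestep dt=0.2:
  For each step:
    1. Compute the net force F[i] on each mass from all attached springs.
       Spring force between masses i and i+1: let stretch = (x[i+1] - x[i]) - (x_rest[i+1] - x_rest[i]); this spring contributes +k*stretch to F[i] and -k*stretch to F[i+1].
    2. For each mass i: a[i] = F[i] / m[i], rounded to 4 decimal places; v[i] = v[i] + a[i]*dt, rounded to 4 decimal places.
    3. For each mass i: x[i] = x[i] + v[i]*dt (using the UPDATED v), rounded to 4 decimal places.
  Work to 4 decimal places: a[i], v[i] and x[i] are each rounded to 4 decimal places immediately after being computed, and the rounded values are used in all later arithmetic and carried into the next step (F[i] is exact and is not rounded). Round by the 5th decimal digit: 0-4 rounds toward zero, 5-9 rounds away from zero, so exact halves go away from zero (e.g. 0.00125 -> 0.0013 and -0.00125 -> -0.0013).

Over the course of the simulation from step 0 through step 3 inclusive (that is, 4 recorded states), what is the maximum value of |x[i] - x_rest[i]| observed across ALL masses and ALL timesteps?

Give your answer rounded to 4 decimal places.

Answer: 1.5398

Derivation:
Step 0: x=[5.0000 9.0000 13.0000] v=[1.0000 0.0000 0.0000]
Step 1: x=[5.2000 9.0000 13.0000] v=[1.0000 0.0000 0.0000]
Step 2: x=[5.3840 9.0320 13.0000] v=[0.9200 0.1600 0.0000]
Step 3: x=[5.5398 9.1152 13.0051] v=[0.7792 0.4160 0.0256]
Max displacement = 1.5398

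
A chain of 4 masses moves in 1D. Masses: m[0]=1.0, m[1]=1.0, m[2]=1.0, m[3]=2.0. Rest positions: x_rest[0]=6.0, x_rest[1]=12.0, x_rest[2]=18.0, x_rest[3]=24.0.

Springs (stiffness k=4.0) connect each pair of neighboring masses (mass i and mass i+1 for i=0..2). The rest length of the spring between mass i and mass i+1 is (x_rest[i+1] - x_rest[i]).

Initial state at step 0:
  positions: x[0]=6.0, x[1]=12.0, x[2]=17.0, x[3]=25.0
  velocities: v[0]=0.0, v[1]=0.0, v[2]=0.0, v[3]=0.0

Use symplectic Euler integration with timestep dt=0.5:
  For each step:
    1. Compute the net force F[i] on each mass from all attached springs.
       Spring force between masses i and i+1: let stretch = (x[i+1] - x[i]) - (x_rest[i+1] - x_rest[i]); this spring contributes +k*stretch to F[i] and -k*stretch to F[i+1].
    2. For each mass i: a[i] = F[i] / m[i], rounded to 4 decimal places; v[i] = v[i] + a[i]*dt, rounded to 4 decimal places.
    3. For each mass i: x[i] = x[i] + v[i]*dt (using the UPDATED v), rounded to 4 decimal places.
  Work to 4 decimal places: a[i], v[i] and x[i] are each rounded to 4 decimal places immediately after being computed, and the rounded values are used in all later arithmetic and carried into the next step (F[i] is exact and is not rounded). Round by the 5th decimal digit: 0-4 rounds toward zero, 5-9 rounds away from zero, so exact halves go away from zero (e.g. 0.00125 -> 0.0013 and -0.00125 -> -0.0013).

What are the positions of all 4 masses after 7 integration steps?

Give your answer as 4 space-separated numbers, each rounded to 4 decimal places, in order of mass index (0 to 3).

Answer: 6.0000 12.0000 18.5000 24.2500

Derivation:
Step 0: x=[6.0000 12.0000 17.0000 25.0000] v=[0.0000 0.0000 0.0000 0.0000]
Step 1: x=[6.0000 11.0000 20.0000 24.0000] v=[0.0000 -2.0000 6.0000 -2.0000]
Step 2: x=[5.0000 14.0000 18.0000 24.0000] v=[-2.0000 6.0000 -4.0000 0.0000]
Step 3: x=[7.0000 12.0000 18.0000 24.0000] v=[4.0000 -4.0000 0.0000 0.0000]
Step 4: x=[8.0000 11.0000 18.0000 24.0000] v=[2.0000 -2.0000 0.0000 0.0000]
Step 5: x=[6.0000 14.0000 17.0000 24.0000] v=[-4.0000 6.0000 -2.0000 0.0000]
Step 6: x=[6.0000 12.0000 20.0000 23.5000] v=[0.0000 -4.0000 6.0000 -1.0000]
Step 7: x=[6.0000 12.0000 18.5000 24.2500] v=[0.0000 0.0000 -3.0000 1.5000]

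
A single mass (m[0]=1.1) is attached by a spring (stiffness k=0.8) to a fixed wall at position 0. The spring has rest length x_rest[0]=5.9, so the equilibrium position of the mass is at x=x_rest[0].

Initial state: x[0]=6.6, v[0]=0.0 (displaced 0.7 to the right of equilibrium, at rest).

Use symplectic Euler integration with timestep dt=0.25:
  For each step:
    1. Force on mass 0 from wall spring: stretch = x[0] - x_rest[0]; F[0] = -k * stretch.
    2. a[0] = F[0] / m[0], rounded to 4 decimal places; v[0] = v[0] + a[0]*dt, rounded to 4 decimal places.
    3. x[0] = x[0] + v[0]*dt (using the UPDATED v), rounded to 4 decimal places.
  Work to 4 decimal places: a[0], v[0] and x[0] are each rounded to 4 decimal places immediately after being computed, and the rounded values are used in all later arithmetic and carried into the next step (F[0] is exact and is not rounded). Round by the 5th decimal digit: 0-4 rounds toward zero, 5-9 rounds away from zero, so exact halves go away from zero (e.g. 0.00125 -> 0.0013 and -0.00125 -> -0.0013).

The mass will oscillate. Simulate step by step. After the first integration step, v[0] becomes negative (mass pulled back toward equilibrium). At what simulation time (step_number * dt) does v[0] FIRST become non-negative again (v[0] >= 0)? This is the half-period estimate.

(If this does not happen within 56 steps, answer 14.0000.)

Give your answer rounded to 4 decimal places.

Answer: 3.7500

Derivation:
Step 0: x=[6.6000] v=[0.0000]
Step 1: x=[6.5682] v=[-0.1273]
Step 2: x=[6.5060] v=[-0.2488]
Step 3: x=[6.4163] v=[-0.3590]
Step 4: x=[6.3031] v=[-0.4529]
Step 5: x=[6.1716] v=[-0.5262]
Step 6: x=[6.0277] v=[-0.5756]
Step 7: x=[5.8780] v=[-0.5988]
Step 8: x=[5.7293] v=[-0.5948]
Step 9: x=[5.5884] v=[-0.5638]
Step 10: x=[5.4616] v=[-0.5072]
Step 11: x=[5.3547] v=[-0.4275]
Step 12: x=[5.2726] v=[-0.3284]
Step 13: x=[5.2190] v=[-0.2143]
Step 14: x=[5.1964] v=[-0.0905]
Step 15: x=[5.2058] v=[0.0374]
First v>=0 after going negative at step 15, time=3.7500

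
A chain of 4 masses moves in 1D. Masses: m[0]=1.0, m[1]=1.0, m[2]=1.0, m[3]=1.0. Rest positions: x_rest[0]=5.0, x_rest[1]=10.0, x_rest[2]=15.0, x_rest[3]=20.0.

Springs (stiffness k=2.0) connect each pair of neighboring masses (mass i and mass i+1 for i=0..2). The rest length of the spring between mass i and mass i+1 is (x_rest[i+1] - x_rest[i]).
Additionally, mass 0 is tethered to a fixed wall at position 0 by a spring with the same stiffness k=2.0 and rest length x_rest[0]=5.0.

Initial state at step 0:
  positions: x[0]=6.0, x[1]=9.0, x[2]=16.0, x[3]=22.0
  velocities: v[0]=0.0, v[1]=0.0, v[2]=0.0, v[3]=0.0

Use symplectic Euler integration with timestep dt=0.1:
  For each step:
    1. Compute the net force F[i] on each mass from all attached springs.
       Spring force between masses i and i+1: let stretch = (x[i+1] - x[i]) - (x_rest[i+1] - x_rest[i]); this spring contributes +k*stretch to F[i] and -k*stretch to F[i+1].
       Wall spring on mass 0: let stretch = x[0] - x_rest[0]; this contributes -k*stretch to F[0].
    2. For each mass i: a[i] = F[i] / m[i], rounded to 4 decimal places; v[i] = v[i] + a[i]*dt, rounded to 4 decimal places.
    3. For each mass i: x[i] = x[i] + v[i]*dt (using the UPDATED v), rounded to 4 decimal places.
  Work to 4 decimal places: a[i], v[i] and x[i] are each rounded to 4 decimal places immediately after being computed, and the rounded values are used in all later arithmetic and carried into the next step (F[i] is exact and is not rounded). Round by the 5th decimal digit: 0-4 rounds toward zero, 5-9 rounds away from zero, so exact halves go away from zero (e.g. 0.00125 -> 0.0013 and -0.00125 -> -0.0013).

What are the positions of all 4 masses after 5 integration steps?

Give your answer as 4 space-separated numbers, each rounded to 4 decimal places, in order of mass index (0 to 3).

Step 0: x=[6.0000 9.0000 16.0000 22.0000] v=[0.0000 0.0000 0.0000 0.0000]
Step 1: x=[5.9400 9.0800 15.9800 21.9800] v=[-0.6000 0.8000 -0.2000 -0.2000]
Step 2: x=[5.8240 9.2352 15.9420 21.9400] v=[-1.1600 1.5520 -0.3800 -0.4000]
Step 3: x=[5.6597 9.4563 15.8898 21.8800] v=[-1.6426 2.2111 -0.5218 -0.5996]
Step 4: x=[5.4582 9.7302 15.8288 21.8002] v=[-2.0152 2.7385 -0.6105 -0.7976]
Step 5: x=[5.2330 10.0406 15.7652 21.7010] v=[-2.2524 3.1038 -0.6359 -0.9919]

Answer: 5.2330 10.0406 15.7652 21.7010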